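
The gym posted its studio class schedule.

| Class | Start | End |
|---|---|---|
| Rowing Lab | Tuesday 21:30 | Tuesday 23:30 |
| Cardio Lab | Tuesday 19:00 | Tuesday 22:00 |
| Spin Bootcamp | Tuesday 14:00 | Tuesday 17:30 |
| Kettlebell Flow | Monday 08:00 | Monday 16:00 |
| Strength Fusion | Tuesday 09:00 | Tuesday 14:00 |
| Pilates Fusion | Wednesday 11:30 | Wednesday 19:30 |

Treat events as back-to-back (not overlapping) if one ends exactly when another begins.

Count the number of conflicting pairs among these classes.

1

Sorted by start: Kettlebell Flow, Strength Fusion, Spin Bootcamp, Cardio Lab, Rowing Lab, Pilates Fusion.
Strength Fusion starts after Kettlebell Flow ends — done with Kettlebell Flow.
Spin Bootcamp starts exactly when Strength Fusion ends (back-to-back, no overlap) — done with Strength Fusion.
Cardio Lab starts after Spin Bootcamp ends — done with Spin Bootcamp.
Rowing Lab starts before Cardio Lab ends → Cardio Lab and Rowing Lab overlap.
Pilates Fusion starts after Cardio Lab ends.
Pilates Fusion starts after Rowing Lab ends.
Overlapping pairs: Cardio Lab & Rowing Lab — 1 in total.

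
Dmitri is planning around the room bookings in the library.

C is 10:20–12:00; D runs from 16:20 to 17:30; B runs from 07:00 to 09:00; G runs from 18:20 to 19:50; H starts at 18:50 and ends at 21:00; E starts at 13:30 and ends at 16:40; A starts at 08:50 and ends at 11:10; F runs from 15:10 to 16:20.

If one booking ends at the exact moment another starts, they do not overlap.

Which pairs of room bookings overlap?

A & B, A & C, D & E, E & F, G & H

Sorted by start: B, A, C, E, F, D, G, H.
A starts before B ends → B and A overlap.
C starts after B ends, so nothing later overlaps B either.
C starts before A ends → A and C overlap.
E starts after A ends, so nothing later overlaps A either.
E starts after C ends, so nothing later overlaps C either.
F starts before E ends → E and F overlap.
D starts before E ends → E and D overlap.
G starts after E ends, so nothing later overlaps E either.
D starts exactly when F ends (back-to-back, no overlap), so nothing later overlaps F either.
G starts after D ends, so nothing later overlaps D either.
H starts before G ends → G and H overlap.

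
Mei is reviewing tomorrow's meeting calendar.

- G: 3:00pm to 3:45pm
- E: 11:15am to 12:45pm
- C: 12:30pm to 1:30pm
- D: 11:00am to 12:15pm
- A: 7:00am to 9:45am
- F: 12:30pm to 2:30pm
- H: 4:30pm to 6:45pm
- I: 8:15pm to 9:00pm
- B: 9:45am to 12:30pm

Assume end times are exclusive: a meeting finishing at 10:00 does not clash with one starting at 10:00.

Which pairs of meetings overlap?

B & D, B & E, C & E, C & F, D & E, E & F

Check each pair: they overlap iff neither finishes before the other starts.
Sorted by start: A, B, D, E, C, F, G, H, I.
B starts exactly when A ends (back-to-back, no overlap), so A has no further overlaps.
D starts before B ends → B and D overlap.
E starts before B ends → B and E overlap.
C starts exactly when B ends (back-to-back, no overlap), so B has no further overlaps.
E starts before D ends → D and E overlap.
C starts after D ends, so D has no further overlaps.
C starts before E ends → E and C overlap.
F starts before E ends → E and F overlap.
G starts after E ends, so E has no further overlaps.
F starts before C ends → C and F overlap.
G starts after C ends, so C has no further overlaps.
G starts after F ends, so F has no further overlaps.
H starts after G ends, so G has no further overlaps.
I starts after H ends.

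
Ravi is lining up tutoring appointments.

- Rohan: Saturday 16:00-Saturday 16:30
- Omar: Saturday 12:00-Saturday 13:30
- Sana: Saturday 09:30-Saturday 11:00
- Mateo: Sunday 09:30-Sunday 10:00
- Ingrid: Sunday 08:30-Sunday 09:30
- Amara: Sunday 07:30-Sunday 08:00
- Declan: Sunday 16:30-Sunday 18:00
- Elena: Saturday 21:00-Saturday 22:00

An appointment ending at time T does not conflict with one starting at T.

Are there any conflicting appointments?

No

Sorted by start: Sana, Omar, Rohan, Elena, Amara, Ingrid, Mateo, Declan.
Omar starts after Sana ends; Sana is clear from here.
Rohan starts after Omar ends; Omar is clear from here.
Elena starts after Rohan ends; Rohan is clear from here.
Amara starts after Elena ends; Elena is clear from here.
Ingrid starts after Amara ends; Amara is clear from here.
Mateo starts exactly when Ingrid ends (back-to-back, no overlap); Ingrid is clear from here.
Declan starts after Mateo ends.
Every pair is clear; the schedule has no overlaps.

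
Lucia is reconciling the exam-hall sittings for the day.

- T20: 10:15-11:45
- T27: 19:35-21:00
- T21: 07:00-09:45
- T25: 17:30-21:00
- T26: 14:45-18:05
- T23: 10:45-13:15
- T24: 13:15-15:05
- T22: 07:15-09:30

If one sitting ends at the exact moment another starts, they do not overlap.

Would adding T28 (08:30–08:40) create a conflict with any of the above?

T21: starts 07:00 before T28 ends 08:40, and ends 09:45 after T28 starts 08:30 → overlap.
T22: starts 07:15 before T28 ends 08:40, and ends 09:30 after T28 starts 08:30 → overlap.
T20: starts 10:15 at or after T28 ends 08:40 → clear.
T23: starts 10:45 at or after T28 ends 08:40 → clear.
T24: starts 13:15 at or after T28 ends 08:40 → clear.
T26: starts 14:45 at or after T28 ends 08:40 → clear.
T25: starts 17:30 at or after T28 ends 08:40 → clear.
T27: starts 19:35 at or after T28 ends 08:40 → clear.
T28 overlaps T21, T22.

Yes — it overlaps T21, T22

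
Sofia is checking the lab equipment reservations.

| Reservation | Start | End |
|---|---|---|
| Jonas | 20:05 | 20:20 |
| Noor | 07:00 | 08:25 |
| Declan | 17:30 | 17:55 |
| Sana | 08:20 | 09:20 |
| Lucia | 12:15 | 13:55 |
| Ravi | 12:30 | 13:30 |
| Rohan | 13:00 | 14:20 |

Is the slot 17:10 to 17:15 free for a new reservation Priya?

Yes — the slot is free

Noor: ends 08:25 at or before Priya starts 17:10 → clear.
Sana: ends 09:20 at or before Priya starts 17:10 → clear.
Lucia: ends 13:55 at or before Priya starts 17:10 → clear.
Ravi: ends 13:30 at or before Priya starts 17:10 → clear.
Rohan: ends 14:20 at or before Priya starts 17:10 → clear.
Declan: starts 17:30 at or after Priya ends 17:15 → clear.
Jonas: starts 20:05 at or after Priya ends 17:15 → clear.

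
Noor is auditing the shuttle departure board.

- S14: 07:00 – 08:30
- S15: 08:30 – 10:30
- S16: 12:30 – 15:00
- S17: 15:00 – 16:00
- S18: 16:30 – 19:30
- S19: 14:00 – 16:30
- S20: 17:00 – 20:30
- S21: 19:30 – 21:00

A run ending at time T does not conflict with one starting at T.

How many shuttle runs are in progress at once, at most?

Sweep the timeline, counting +1 at each start and −1 at each end (ends before starts at a tie):
07:00 start S14 → 1
08:30 end S14 → 0
08:30 start S15 → 1
10:30 end S15 → 0
12:30 start S16 → 1
14:00 start S19 → 2
15:00 end S16 → 1
15:00 start S17 → 2
16:00 end S17 → 1
16:30 end S19 → 0
16:30 start S18 → 1
17:00 start S20 → 2
19:30 end S18 → 1
19:30 start S21 → 2
20:30 end S20 → 1
21:00 end S21 → 0
Peak is 2, at 14:00 (S16, S19).

2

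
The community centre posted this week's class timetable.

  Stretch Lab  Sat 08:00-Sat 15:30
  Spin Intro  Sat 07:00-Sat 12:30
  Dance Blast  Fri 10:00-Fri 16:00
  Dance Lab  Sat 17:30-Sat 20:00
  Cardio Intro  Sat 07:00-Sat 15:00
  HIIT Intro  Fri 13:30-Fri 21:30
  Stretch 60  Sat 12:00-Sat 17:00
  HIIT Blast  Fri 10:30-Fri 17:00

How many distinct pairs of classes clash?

Two intervals overlap when each starts before the other ends.
Sorted by start: Dance Blast, HIIT Blast, HIIT Intro, Cardio Intro, Spin Intro, Stretch Lab, Stretch 60, Dance Lab.
HIIT Blast starts before Dance Blast ends → Dance Blast and HIIT Blast overlap.
HIIT Intro starts before Dance Blast ends → Dance Blast and HIIT Intro overlap.
Cardio Intro starts after Dance Blast ends, so nothing later overlaps Dance Blast either.
HIIT Intro starts before HIIT Blast ends → HIIT Blast and HIIT Intro overlap.
Cardio Intro starts after HIIT Blast ends, so nothing later overlaps HIIT Blast either.
Cardio Intro starts after HIIT Intro ends, so nothing later overlaps HIIT Intro either.
Spin Intro starts before Cardio Intro ends → Cardio Intro and Spin Intro overlap.
Stretch Lab starts before Cardio Intro ends → Cardio Intro and Stretch Lab overlap.
Stretch 60 starts before Cardio Intro ends → Cardio Intro and Stretch 60 overlap.
Dance Lab starts after Cardio Intro ends.
Stretch Lab starts before Spin Intro ends → Spin Intro and Stretch Lab overlap.
Stretch 60 starts before Spin Intro ends → Spin Intro and Stretch 60 overlap.
Dance Lab starts after Spin Intro ends.
Stretch 60 starts before Stretch Lab ends → Stretch Lab and Stretch 60 overlap.
Dance Lab starts after Stretch Lab ends.
Dance Lab starts after Stretch 60 ends.
Overlapping pairs: Cardio Intro & Spin Intro, Cardio Intro & Stretch 60, Cardio Intro & Stretch Lab, Dance Blast & HIIT Blast, Dance Blast & HIIT Intro, HIIT Blast & HIIT Intro, Spin Intro & Stretch 60, Spin Intro & Stretch Lab, Stretch 60 & Stretch Lab — 9 in total.

9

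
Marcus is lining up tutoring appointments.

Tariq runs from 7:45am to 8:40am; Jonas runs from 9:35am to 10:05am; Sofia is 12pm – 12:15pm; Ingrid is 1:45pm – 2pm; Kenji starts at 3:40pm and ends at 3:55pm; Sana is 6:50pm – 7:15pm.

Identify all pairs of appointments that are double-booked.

no conflicts

Sorted by start: Tariq, Jonas, Sofia, Ingrid, Kenji, Sana.
Jonas starts after Tariq ends, so nothing later overlaps Tariq either.
Sofia starts after Jonas ends, so nothing later overlaps Jonas either.
Ingrid starts after Sofia ends, so nothing later overlaps Sofia either.
Kenji starts after Ingrid ends, so nothing later overlaps Ingrid either.
Sana starts after Kenji ends.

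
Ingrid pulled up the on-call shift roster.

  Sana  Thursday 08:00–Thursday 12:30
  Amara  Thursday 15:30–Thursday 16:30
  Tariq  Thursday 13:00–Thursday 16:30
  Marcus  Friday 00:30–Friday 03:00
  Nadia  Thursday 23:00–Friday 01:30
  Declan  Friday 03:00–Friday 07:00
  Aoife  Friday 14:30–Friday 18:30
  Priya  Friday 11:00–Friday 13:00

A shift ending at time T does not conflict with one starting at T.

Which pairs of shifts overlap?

Amara & Tariq, Marcus & Nadia

Two intervals overlap when each starts before the other ends.
Sorted by start: Sana, Tariq, Amara, Nadia, Marcus, Declan, Priya, Aoife.
Tariq starts after Sana ends, so Sana has no further overlaps.
Amara starts before Tariq ends → Tariq and Amara overlap.
Nadia starts after Tariq ends, so Tariq has no further overlaps.
Nadia starts after Amara ends, so Amara has no further overlaps.
Marcus starts before Nadia ends → Nadia and Marcus overlap.
Declan starts after Nadia ends, so Nadia has no further overlaps.
Declan starts exactly when Marcus ends (back-to-back, no overlap), so Marcus has no further overlaps.
Priya starts after Declan ends, so Declan has no further overlaps.
Aoife starts after Priya ends.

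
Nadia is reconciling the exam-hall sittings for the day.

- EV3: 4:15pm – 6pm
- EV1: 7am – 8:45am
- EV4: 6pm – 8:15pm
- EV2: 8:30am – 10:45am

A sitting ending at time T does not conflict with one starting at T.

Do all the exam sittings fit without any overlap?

No

Sorted by start: EV1, EV2, EV3, EV4.
EV2 starts before EV1 ends → EV1 and EV2 overlap.
That's a conflict, so the schedule is not conflict-free.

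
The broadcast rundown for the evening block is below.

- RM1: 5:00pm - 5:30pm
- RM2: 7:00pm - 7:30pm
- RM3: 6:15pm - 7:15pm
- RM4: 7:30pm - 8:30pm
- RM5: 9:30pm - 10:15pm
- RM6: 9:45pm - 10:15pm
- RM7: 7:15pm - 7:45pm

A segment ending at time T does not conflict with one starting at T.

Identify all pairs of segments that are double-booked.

RM2 & RM3, RM2 & RM7, RM4 & RM7, RM5 & RM6

Sorted by start: RM1, RM3, RM2, RM7, RM4, RM5, RM6.
RM3 starts after RM1 ends; RM1 is clear from here.
RM2 starts before RM3 ends → RM3 and RM2 overlap.
RM7 starts exactly when RM3 ends (back-to-back, no overlap); RM3 is clear from here.
RM7 starts before RM2 ends → RM2 and RM7 overlap.
RM4 starts exactly when RM2 ends (back-to-back, no overlap); RM2 is clear from here.
RM4 starts before RM7 ends → RM7 and RM4 overlap.
RM5 starts after RM7 ends; RM7 is clear from here.
RM5 starts after RM4 ends; RM4 is clear from here.
RM6 starts before RM5 ends → RM5 and RM6 overlap.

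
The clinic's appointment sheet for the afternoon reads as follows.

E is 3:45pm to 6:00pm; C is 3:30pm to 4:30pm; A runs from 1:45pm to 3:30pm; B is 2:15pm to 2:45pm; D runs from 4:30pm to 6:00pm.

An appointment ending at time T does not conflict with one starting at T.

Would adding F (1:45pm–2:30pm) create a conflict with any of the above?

Yes — it overlaps A, B

A: starts 1:45pm before F ends 2:30pm, and ends 3:30pm after F starts 1:45pm → overlap.
B: starts 2:15pm before F ends 2:30pm, and ends 2:45pm after F starts 1:45pm → overlap.
C: starts 3:30pm at or after F ends 2:30pm → clear.
E: starts 3:45pm at or after F ends 2:30pm → clear.
D: starts 4:30pm at or after F ends 2:30pm → clear.
F overlaps A, B.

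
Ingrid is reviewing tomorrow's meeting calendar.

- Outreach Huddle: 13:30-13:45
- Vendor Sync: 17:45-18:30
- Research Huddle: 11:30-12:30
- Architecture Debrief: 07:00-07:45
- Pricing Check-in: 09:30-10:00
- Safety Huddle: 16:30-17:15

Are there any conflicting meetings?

No

Check each pair: they overlap iff neither finishes before the other starts.
Sorted by start: Architecture Debrief, Pricing Check-in, Research Huddle, Outreach Huddle, Safety Huddle, Vendor Sync.
Pricing Check-in starts after Architecture Debrief ends, so Architecture Debrief has no further overlaps.
Research Huddle starts after Pricing Check-in ends, so Pricing Check-in has no further overlaps.
Outreach Huddle starts after Research Huddle ends, so Research Huddle has no further overlaps.
Safety Huddle starts after Outreach Huddle ends, so Outreach Huddle has no further overlaps.
Vendor Sync starts after Safety Huddle ends.
Every pair is clear; the schedule has no overlaps.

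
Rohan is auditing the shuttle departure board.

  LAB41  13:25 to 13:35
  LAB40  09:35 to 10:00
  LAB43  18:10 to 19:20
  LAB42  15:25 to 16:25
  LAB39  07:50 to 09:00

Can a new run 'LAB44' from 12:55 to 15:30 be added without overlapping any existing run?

No — it overlaps LAB41, LAB42

LAB39: ends 09:00 at or before LAB44 starts 12:55 → clear.
LAB40: ends 10:00 at or before LAB44 starts 12:55 → clear.
LAB41: starts 13:25 before LAB44 ends 15:30, and ends 13:35 after LAB44 starts 12:55 → overlap.
LAB42: starts 15:25 before LAB44 ends 15:30, and ends 16:25 after LAB44 starts 12:55 → overlap.
LAB43: starts 18:10 at or after LAB44 ends 15:30 → clear.
LAB44 overlaps LAB41, LAB42.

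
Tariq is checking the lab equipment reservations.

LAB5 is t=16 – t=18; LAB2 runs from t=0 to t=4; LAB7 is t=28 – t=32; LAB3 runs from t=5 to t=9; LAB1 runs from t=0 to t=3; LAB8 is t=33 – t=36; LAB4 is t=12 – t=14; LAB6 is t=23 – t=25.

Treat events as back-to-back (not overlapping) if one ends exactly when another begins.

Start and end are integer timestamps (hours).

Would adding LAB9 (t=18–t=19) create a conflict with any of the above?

No — it doesn't clash with anything

LAB1: ends t=3 at or before LAB9 starts t=18 → clear.
LAB2: ends t=4 at or before LAB9 starts t=18 → clear.
LAB3: ends t=9 at or before LAB9 starts t=18 → clear.
LAB4: ends t=14 at or before LAB9 starts t=18 → clear.
LAB5: ends t=18 at or before LAB9 starts t=18 → clear.
LAB6: starts t=23 at or after LAB9 ends t=19 → clear.
LAB7: starts t=28 at or after LAB9 ends t=19 → clear.
LAB8: starts t=33 at or after LAB9 ends t=19 → clear.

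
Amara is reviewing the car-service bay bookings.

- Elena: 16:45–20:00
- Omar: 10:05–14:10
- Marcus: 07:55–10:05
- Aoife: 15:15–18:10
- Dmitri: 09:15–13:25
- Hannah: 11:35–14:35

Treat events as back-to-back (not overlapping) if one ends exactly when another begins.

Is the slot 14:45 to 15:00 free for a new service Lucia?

Marcus: ends 10:05 at or before Lucia starts 14:45 → clear.
Dmitri: ends 13:25 at or before Lucia starts 14:45 → clear.
Omar: ends 14:10 at or before Lucia starts 14:45 → clear.
Hannah: ends 14:35 at or before Lucia starts 14:45 → clear.
Aoife: starts 15:15 at or after Lucia ends 15:00 → clear.
Elena: starts 16:45 at or after Lucia ends 15:00 → clear.

Yes — the slot is free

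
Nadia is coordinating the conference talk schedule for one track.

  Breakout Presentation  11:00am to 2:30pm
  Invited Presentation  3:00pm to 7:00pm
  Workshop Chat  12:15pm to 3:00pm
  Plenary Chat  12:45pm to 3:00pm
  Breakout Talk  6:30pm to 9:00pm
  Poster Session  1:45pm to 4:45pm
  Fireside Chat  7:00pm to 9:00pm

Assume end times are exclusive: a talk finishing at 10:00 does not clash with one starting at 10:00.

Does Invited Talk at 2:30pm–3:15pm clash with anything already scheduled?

Breakout Presentation: ends 2:30pm at or before Invited Talk starts 2:30pm → clear.
Workshop Chat: starts 12:15pm before Invited Talk ends 3:15pm, and ends 3:00pm after Invited Talk starts 2:30pm → overlap.
Plenary Chat: starts 12:45pm before Invited Talk ends 3:15pm, and ends 3:00pm after Invited Talk starts 2:30pm → overlap.
Poster Session: starts 1:45pm before Invited Talk ends 3:15pm, and ends 4:45pm after Invited Talk starts 2:30pm → overlap.
Invited Presentation: starts 3:00pm before Invited Talk ends 3:15pm, and ends 7:00pm after Invited Talk starts 2:30pm → overlap.
Breakout Talk: starts 6:30pm at or after Invited Talk ends 3:15pm → clear.
Fireside Chat: starts 7:00pm at or after Invited Talk ends 3:15pm → clear.
Invited Talk overlaps Plenary Chat, Invited Presentation, Workshop Chat, Poster Session.

Yes — it overlaps Invited Presentation, Plenary Chat, Poster Session, Workshop Chat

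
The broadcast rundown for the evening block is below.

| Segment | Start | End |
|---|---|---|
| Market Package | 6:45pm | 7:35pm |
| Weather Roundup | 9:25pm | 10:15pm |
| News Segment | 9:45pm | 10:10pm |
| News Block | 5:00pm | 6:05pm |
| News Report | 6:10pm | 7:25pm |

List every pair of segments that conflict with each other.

Market Package & News Report, News Segment & Weather Roundup

Sorted by start: News Block, News Report, Market Package, Weather Roundup, News Segment.
News Report starts after News Block ends, so nothing later overlaps News Block either.
Market Package starts before News Report ends → News Report and Market Package overlap.
Weather Roundup starts after News Report ends, so nothing later overlaps News Report either.
Weather Roundup starts after Market Package ends, so nothing later overlaps Market Package either.
News Segment starts before Weather Roundup ends → Weather Roundup and News Segment overlap.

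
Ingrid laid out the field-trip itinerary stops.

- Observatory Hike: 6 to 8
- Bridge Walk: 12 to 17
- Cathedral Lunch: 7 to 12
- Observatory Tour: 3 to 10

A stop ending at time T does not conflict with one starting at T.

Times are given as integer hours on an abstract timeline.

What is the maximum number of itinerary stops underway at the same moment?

Sweep the timeline, counting +1 at each start and −1 at each end (ends before starts at a tie):
3 start Observatory Tour → 1
6 start Observatory Hike → 2
7 start Cathedral Lunch → 3
8 end Observatory Hike → 2
10 end Observatory Tour → 1
12 end Cathedral Lunch → 0
12 start Bridge Walk → 1
17 end Bridge Walk → 0
Peak is 3, at 7 (Cathedral Lunch, Observatory Hike, Observatory Tour).

3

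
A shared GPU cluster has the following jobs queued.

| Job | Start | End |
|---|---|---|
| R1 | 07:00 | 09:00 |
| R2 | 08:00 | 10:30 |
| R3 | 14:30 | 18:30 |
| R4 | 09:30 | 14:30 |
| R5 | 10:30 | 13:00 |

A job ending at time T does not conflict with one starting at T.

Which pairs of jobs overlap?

R1 & R2, R2 & R4, R4 & R5

Two intervals overlap when each starts before the other ends.
Sorted by start: R1, R2, R4, R5, R3.
R2 starts before R1 ends → R1 and R2 overlap.
R4 starts after R1 ends; R1 is clear from here.
R4 starts before R2 ends → R2 and R4 overlap.
R5 starts exactly when R2 ends (back-to-back, no overlap); R2 is clear from here.
R5 starts before R4 ends → R4 and R5 overlap.
R3 starts exactly when R4 ends (back-to-back, no overlap).
R3 starts after R5 ends.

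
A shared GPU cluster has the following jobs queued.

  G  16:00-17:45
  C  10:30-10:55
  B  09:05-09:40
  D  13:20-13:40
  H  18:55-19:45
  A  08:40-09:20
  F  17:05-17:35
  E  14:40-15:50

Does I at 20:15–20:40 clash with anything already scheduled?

A: ends 09:20 at or before I starts 20:15 → clear.
B: ends 09:40 at or before I starts 20:15 → clear.
C: ends 10:55 at or before I starts 20:15 → clear.
D: ends 13:40 at or before I starts 20:15 → clear.
E: ends 15:50 at or before I starts 20:15 → clear.
G: ends 17:45 at or before I starts 20:15 → clear.
F: ends 17:35 at or before I starts 20:15 → clear.
H: ends 19:45 at or before I starts 20:15 → clear.

No — it doesn't clash with anything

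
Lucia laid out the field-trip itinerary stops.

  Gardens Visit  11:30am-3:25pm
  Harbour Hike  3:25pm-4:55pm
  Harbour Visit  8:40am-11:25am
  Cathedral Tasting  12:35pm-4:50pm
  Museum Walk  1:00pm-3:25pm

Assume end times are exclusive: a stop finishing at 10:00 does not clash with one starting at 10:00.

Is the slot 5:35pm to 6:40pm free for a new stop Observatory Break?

Yes — the slot is free

Harbour Visit: ends 11:25am at or before Observatory Break starts 5:35pm → clear.
Gardens Visit: ends 3:25pm at or before Observatory Break starts 5:35pm → clear.
Cathedral Tasting: ends 4:50pm at or before Observatory Break starts 5:35pm → clear.
Museum Walk: ends 3:25pm at or before Observatory Break starts 5:35pm → clear.
Harbour Hike: ends 4:55pm at or before Observatory Break starts 5:35pm → clear.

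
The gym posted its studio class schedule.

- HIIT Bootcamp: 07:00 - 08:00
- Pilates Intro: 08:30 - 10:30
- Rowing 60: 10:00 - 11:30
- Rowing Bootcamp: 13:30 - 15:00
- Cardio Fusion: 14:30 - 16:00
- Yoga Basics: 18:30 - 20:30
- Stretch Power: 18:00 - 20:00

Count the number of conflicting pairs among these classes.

3

Sorted by start: HIIT Bootcamp, Pilates Intro, Rowing 60, Rowing Bootcamp, Cardio Fusion, Stretch Power, Yoga Basics.
Pilates Intro starts after HIIT Bootcamp ends; HIIT Bootcamp is clear from here.
Rowing 60 starts before Pilates Intro ends → Pilates Intro and Rowing 60 overlap.
Rowing Bootcamp starts after Pilates Intro ends; Pilates Intro is clear from here.
Rowing Bootcamp starts after Rowing 60 ends; Rowing 60 is clear from here.
Cardio Fusion starts before Rowing Bootcamp ends → Rowing Bootcamp and Cardio Fusion overlap.
Stretch Power starts after Rowing Bootcamp ends; Rowing Bootcamp is clear from here.
Stretch Power starts after Cardio Fusion ends; Cardio Fusion is clear from here.
Yoga Basics starts before Stretch Power ends → Stretch Power and Yoga Basics overlap.
Overlapping pairs: Cardio Fusion & Rowing Bootcamp, Pilates Intro & Rowing 60, Stretch Power & Yoga Basics — 3 in total.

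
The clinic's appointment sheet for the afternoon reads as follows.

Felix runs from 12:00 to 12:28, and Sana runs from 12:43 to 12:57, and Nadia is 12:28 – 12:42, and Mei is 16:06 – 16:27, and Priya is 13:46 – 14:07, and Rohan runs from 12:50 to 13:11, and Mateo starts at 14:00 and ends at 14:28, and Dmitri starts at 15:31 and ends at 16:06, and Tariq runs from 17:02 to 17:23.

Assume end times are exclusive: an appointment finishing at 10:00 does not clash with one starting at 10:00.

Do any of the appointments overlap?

Sorted by start: Felix, Nadia, Sana, Rohan, Priya, Mateo, Dmitri, Mei, Tariq.
Nadia starts exactly when Felix ends (back-to-back, no overlap), so Felix has no further overlaps.
Sana starts after Nadia ends, so Nadia has no further overlaps.
Rohan starts before Sana ends → Sana and Rohan overlap.
That's a conflict, so the schedule is not conflict-free.

Yes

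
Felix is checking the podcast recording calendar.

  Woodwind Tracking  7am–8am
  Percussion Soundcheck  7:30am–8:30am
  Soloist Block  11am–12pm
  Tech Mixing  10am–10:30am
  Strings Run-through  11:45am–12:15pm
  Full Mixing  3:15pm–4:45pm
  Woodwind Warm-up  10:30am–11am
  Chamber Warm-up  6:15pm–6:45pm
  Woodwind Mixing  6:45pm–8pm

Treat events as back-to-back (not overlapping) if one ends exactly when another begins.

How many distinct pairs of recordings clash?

2

Sorted by start: Woodwind Tracking, Percussion Soundcheck, Tech Mixing, Woodwind Warm-up, Soloist Block, Strings Run-through, Full Mixing, Chamber Warm-up, Woodwind Mixing.
Percussion Soundcheck starts before Woodwind Tracking ends → Woodwind Tracking and Percussion Soundcheck overlap.
Tech Mixing starts after Woodwind Tracking ends — done with Woodwind Tracking.
Tech Mixing starts after Percussion Soundcheck ends — done with Percussion Soundcheck.
Woodwind Warm-up starts exactly when Tech Mixing ends (back-to-back, no overlap) — done with Tech Mixing.
Soloist Block starts exactly when Woodwind Warm-up ends (back-to-back, no overlap) — done with Woodwind Warm-up.
Strings Run-through starts before Soloist Block ends → Soloist Block and Strings Run-through overlap.
Full Mixing starts after Soloist Block ends — done with Soloist Block.
Full Mixing starts after Strings Run-through ends — done with Strings Run-through.
Chamber Warm-up starts after Full Mixing ends — done with Full Mixing.
Woodwind Mixing starts exactly when Chamber Warm-up ends (back-to-back, no overlap).
Overlapping pairs: Percussion Soundcheck & Woodwind Tracking, Soloist Block & Strings Run-through — 2 in total.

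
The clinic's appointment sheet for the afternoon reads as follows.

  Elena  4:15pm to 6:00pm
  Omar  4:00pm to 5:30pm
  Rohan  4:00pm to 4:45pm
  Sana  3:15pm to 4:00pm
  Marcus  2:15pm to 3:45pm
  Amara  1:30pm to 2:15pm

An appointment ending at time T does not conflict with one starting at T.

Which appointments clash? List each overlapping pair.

Elena & Omar, Elena & Rohan, Marcus & Sana, Omar & Rohan

Sorted by start: Amara, Marcus, Sana, Omar, Rohan, Elena.
Marcus starts exactly when Amara ends (back-to-back, no overlap) — done with Amara.
Sana starts before Marcus ends → Marcus and Sana overlap.
Omar starts after Marcus ends — done with Marcus.
Omar starts exactly when Sana ends (back-to-back, no overlap) — done with Sana.
Rohan starts before Omar ends → Omar and Rohan overlap.
Elena starts before Omar ends → Omar and Elena overlap.
Elena starts before Rohan ends → Rohan and Elena overlap.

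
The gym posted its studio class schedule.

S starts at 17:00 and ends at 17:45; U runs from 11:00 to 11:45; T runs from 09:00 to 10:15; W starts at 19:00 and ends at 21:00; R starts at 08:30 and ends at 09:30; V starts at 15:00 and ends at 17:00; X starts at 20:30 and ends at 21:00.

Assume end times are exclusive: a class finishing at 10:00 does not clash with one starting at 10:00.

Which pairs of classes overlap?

Check each pair: they overlap iff neither finishes before the other starts.
Sorted by start: R, T, U, V, S, W, X.
T starts before R ends → R and T overlap.
U starts after R ends; R is clear from here.
U starts after T ends; T is clear from here.
V starts after U ends; U is clear from here.
S starts exactly when V ends (back-to-back, no overlap); V is clear from here.
W starts after S ends; S is clear from here.
X starts before W ends → W and X overlap.

R & T, W & X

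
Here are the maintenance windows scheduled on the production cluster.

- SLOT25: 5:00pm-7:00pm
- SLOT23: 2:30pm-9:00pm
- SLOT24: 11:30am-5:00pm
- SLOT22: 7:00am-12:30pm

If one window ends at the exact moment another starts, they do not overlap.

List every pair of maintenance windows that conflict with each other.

Sorted by start: SLOT22, SLOT24, SLOT23, SLOT25.
SLOT24 starts before SLOT22 ends → SLOT22 and SLOT24 overlap.
SLOT23 starts after SLOT22 ends — done with SLOT22.
SLOT23 starts before SLOT24 ends → SLOT24 and SLOT23 overlap.
SLOT25 starts exactly when SLOT24 ends (back-to-back, no overlap).
SLOT25 starts before SLOT23 ends → SLOT23 and SLOT25 overlap.

SLOT22 & SLOT24, SLOT23 & SLOT24, SLOT23 & SLOT25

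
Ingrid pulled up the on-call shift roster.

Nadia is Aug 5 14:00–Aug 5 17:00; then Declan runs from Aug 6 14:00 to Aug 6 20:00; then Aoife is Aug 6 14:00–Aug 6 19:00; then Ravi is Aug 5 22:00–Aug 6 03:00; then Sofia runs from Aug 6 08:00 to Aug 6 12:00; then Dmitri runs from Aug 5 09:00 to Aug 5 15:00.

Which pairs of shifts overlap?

Sorted by start: Dmitri, Nadia, Ravi, Sofia, Aoife, Declan.
Nadia starts before Dmitri ends → Dmitri and Nadia overlap.
Ravi starts after Dmitri ends — done with Dmitri.
Ravi starts after Nadia ends — done with Nadia.
Sofia starts after Ravi ends — done with Ravi.
Aoife starts after Sofia ends — done with Sofia.
Declan starts before Aoife ends → Aoife and Declan overlap.

Aoife & Declan, Dmitri & Nadia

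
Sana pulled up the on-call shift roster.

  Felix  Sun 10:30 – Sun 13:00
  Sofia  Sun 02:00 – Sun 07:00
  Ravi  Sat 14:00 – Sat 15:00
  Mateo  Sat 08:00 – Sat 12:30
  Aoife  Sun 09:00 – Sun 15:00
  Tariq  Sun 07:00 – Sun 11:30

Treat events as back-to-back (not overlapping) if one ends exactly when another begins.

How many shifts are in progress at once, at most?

Walk through starts and ends in time order (an end at T is processed before a start at T):
Sat 08:00 start Mateo → 1
Sat 12:30 end Mateo → 0
Sat 14:00 start Ravi → 1
Sat 15:00 end Ravi → 0
Sun 02:00 start Sofia → 1
Sun 07:00 end Sofia → 0
Sun 07:00 start Tariq → 1
Sun 09:00 start Aoife → 2
Sun 10:30 start Felix → 3
Sun 11:30 end Tariq → 2
Sun 13:00 end Felix → 1
Sun 15:00 end Aoife → 0
Peak is 3, at Sun 10:30 (Aoife, Felix, Tariq).

3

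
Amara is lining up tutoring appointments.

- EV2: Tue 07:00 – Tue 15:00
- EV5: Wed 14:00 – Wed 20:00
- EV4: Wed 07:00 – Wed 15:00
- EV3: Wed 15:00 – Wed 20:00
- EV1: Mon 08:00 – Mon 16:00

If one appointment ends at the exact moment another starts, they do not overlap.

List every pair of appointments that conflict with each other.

Sorted by start: EV1, EV2, EV4, EV5, EV3.
EV2 starts after EV1 ends; EV1 is clear from here.
EV4 starts after EV2 ends; EV2 is clear from here.
EV5 starts before EV4 ends → EV4 and EV5 overlap.
EV3 starts exactly when EV4 ends (back-to-back, no overlap).
EV3 starts before EV5 ends → EV5 and EV3 overlap.

EV3 & EV5, EV4 & EV5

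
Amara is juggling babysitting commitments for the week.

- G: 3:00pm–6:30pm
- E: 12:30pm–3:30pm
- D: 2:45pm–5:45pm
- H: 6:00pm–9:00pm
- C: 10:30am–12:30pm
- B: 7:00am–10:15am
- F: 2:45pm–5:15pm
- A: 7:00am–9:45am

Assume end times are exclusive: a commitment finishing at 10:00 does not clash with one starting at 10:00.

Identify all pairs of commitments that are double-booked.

Sorted by start: A, B, C, E, D, F, G, H.
B starts before A ends → A and B overlap.
C starts after A ends, so A has no further overlaps.
C starts after B ends, so B has no further overlaps.
E starts exactly when C ends (back-to-back, no overlap), so C has no further overlaps.
D starts before E ends → E and D overlap.
F starts before E ends → E and F overlap.
G starts before E ends → E and G overlap.
H starts after E ends.
F starts before D ends → D and F overlap.
G starts before D ends → D and G overlap.
H starts after D ends.
G starts before F ends → F and G overlap.
H starts after F ends.
H starts before G ends → G and H overlap.

A & B, D & E, D & F, D & G, E & F, E & G, F & G, G & H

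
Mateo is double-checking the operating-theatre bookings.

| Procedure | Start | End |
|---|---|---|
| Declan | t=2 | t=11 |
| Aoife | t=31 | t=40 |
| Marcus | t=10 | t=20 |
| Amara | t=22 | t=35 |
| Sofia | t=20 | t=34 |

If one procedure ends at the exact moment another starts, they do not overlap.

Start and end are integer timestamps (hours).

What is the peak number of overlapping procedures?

3

Sort all start/end points and keep a running count:
t=2 start Declan → 1
t=10 start Marcus → 2
t=11 end Declan → 1
t=20 end Marcus → 0
t=20 start Sofia → 1
t=22 start Amara → 2
t=31 start Aoife → 3
t=34 end Sofia → 2
t=35 end Amara → 1
t=40 end Aoife → 0
Peak is 3, at t=31 (Amara, Aoife, Sofia).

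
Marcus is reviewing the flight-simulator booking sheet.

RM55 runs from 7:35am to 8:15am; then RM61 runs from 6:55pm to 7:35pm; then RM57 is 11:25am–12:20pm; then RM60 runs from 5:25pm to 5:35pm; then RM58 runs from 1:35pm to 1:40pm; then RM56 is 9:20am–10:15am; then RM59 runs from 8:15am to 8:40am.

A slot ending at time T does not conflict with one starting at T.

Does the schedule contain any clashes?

No

Sorted by start: RM55, RM59, RM56, RM57, RM58, RM60, RM61.
RM59 starts exactly when RM55 ends (back-to-back, no overlap); RM55 is clear from here.
RM56 starts after RM59 ends; RM59 is clear from here.
RM57 starts after RM56 ends; RM56 is clear from here.
RM58 starts after RM57 ends; RM57 is clear from here.
RM60 starts after RM58 ends; RM58 is clear from here.
RM61 starts after RM60 ends.
Every pair is clear; the schedule has no overlaps.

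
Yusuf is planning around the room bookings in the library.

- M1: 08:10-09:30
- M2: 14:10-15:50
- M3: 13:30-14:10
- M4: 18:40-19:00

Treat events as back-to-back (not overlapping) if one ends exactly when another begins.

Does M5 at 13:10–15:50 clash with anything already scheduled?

M1: ends 09:30 at or before M5 starts 13:10 → clear.
M3: starts 13:30 before M5 ends 15:50, and ends 14:10 after M5 starts 13:10 → overlap.
M2: starts 14:10 before M5 ends 15:50, and ends 15:50 after M5 starts 13:10 → overlap.
M4: starts 18:40 at or after M5 ends 15:50 → clear.
M5 overlaps M2, M3.

Yes — it overlaps M2, M3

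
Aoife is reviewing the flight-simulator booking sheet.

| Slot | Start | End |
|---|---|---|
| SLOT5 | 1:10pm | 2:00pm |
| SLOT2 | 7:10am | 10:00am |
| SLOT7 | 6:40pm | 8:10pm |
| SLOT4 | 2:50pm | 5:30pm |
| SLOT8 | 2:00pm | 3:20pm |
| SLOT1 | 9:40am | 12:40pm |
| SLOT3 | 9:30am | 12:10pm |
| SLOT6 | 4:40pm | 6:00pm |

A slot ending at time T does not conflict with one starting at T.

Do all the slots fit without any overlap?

No

Sorted by start: SLOT2, SLOT3, SLOT1, SLOT5, SLOT8, SLOT4, SLOT6, SLOT7.
SLOT3 starts before SLOT2 ends → SLOT2 and SLOT3 overlap.
That's a conflict, so the schedule is not conflict-free.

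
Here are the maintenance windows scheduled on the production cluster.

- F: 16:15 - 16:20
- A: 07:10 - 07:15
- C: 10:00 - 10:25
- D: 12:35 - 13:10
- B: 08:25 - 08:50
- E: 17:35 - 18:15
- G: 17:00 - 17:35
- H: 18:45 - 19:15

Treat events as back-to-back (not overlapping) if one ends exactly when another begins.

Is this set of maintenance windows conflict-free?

Check each pair: they overlap iff neither finishes before the other starts.
Sorted by start: A, B, C, D, F, G, E, H.
B starts after A ends, so nothing later overlaps A either.
C starts after B ends, so nothing later overlaps B either.
D starts after C ends, so nothing later overlaps C either.
F starts after D ends, so nothing later overlaps D either.
G starts after F ends, so nothing later overlaps F either.
E starts exactly when G ends (back-to-back, no overlap), so nothing later overlaps G either.
H starts after E ends.
Every pair is clear; the schedule has no overlaps.

Yes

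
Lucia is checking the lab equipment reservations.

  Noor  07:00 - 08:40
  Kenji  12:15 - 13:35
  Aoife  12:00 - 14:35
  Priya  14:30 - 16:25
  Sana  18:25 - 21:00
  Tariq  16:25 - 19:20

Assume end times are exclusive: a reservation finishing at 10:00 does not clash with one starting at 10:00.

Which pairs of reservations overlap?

Aoife & Kenji, Aoife & Priya, Sana & Tariq

Check each pair: they overlap iff neither finishes before the other starts.
Sorted by start: Noor, Aoife, Kenji, Priya, Tariq, Sana.
Aoife starts after Noor ends, so Noor has no further overlaps.
Kenji starts before Aoife ends → Aoife and Kenji overlap.
Priya starts before Aoife ends → Aoife and Priya overlap.
Tariq starts after Aoife ends, so Aoife has no further overlaps.
Priya starts after Kenji ends, so Kenji has no further overlaps.
Tariq starts exactly when Priya ends (back-to-back, no overlap), so Priya has no further overlaps.
Sana starts before Tariq ends → Tariq and Sana overlap.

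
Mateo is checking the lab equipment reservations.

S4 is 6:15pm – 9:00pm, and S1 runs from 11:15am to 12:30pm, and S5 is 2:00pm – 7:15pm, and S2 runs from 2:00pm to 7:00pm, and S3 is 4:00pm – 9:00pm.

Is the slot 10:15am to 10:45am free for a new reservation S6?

Yes — the slot is free

S1: starts 11:15am at or after S6 ends 10:45am → clear.
S2: starts 2:00pm at or after S6 ends 10:45am → clear.
S5: starts 2:00pm at or after S6 ends 10:45am → clear.
S3: starts 4:00pm at or after S6 ends 10:45am → clear.
S4: starts 6:15pm at or after S6 ends 10:45am → clear.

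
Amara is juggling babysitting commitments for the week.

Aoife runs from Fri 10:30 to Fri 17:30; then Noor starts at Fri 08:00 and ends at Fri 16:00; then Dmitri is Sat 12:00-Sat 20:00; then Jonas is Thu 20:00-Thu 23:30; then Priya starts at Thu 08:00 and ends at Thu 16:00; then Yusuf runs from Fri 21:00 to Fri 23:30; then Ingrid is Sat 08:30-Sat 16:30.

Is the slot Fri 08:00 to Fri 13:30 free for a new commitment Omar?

No — it overlaps Aoife, Noor

Priya: ends Thu 16:00 at or before Omar starts Fri 08:00 → clear.
Jonas: ends Thu 23:30 at or before Omar starts Fri 08:00 → clear.
Noor: starts Fri 08:00 before Omar ends Fri 13:30, and ends Fri 16:00 after Omar starts Fri 08:00 → overlap.
Aoife: starts Fri 10:30 before Omar ends Fri 13:30, and ends Fri 17:30 after Omar starts Fri 08:00 → overlap.
Yusuf: starts Fri 21:00 at or after Omar ends Fri 13:30 → clear.
Ingrid: starts Sat 08:30 at or after Omar ends Fri 13:30 → clear.
Dmitri: starts Sat 12:00 at or after Omar ends Fri 13:30 → clear.
Omar overlaps Aoife, Noor.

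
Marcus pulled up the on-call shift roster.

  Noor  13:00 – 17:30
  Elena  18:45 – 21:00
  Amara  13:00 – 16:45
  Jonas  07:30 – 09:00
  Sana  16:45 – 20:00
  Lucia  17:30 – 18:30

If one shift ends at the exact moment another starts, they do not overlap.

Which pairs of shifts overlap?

Sorted by start: Jonas, Amara, Noor, Sana, Lucia, Elena.
Amara starts after Jonas ends — done with Jonas.
Noor starts before Amara ends → Amara and Noor overlap.
Sana starts exactly when Amara ends (back-to-back, no overlap) — done with Amara.
Sana starts before Noor ends → Noor and Sana overlap.
Lucia starts exactly when Noor ends (back-to-back, no overlap) — done with Noor.
Lucia starts before Sana ends → Sana and Lucia overlap.
Elena starts before Sana ends → Sana and Elena overlap.
Elena starts after Lucia ends.

Amara & Noor, Elena & Sana, Lucia & Sana, Noor & Sana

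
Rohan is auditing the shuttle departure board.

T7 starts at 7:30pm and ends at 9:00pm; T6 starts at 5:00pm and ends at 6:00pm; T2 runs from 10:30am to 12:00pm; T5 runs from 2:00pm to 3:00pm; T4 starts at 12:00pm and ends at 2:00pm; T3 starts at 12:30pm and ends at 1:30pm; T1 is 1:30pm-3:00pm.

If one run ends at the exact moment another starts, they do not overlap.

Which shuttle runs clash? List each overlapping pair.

Sorted by start: T2, T4, T3, T1, T5, T6, T7.
T4 starts exactly when T2 ends (back-to-back, no overlap), so T2 has no further overlaps.
T3 starts before T4 ends → T4 and T3 overlap.
T1 starts before T4 ends → T4 and T1 overlap.
T5 starts exactly when T4 ends (back-to-back, no overlap), so T4 has no further overlaps.
T1 starts exactly when T3 ends (back-to-back, no overlap), so T3 has no further overlaps.
T5 starts before T1 ends → T1 and T5 overlap.
T6 starts after T1 ends, so T1 has no further overlaps.
T6 starts after T5 ends, so T5 has no further overlaps.
T7 starts after T6 ends.

T1 & T4, T1 & T5, T3 & T4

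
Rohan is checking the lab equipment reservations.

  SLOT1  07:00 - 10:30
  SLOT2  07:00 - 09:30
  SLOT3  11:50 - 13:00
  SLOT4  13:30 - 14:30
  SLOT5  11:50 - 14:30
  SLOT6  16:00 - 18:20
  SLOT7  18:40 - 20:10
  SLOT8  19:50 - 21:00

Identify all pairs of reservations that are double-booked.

Two intervals overlap when each starts before the other ends.
Sorted by start: SLOT1, SLOT2, SLOT3, SLOT5, SLOT4, SLOT6, SLOT7, SLOT8.
SLOT2 starts before SLOT1 ends → SLOT1 and SLOT2 overlap.
SLOT3 starts after SLOT1 ends; SLOT1 is clear from here.
SLOT3 starts after SLOT2 ends; SLOT2 is clear from here.
SLOT5 starts before SLOT3 ends → SLOT3 and SLOT5 overlap.
SLOT4 starts after SLOT3 ends; SLOT3 is clear from here.
SLOT4 starts before SLOT5 ends → SLOT5 and SLOT4 overlap.
SLOT6 starts after SLOT5 ends; SLOT5 is clear from here.
SLOT6 starts after SLOT4 ends; SLOT4 is clear from here.
SLOT7 starts after SLOT6 ends; SLOT6 is clear from here.
SLOT8 starts before SLOT7 ends → SLOT7 and SLOT8 overlap.

SLOT1 & SLOT2, SLOT3 & SLOT5, SLOT4 & SLOT5, SLOT7 & SLOT8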